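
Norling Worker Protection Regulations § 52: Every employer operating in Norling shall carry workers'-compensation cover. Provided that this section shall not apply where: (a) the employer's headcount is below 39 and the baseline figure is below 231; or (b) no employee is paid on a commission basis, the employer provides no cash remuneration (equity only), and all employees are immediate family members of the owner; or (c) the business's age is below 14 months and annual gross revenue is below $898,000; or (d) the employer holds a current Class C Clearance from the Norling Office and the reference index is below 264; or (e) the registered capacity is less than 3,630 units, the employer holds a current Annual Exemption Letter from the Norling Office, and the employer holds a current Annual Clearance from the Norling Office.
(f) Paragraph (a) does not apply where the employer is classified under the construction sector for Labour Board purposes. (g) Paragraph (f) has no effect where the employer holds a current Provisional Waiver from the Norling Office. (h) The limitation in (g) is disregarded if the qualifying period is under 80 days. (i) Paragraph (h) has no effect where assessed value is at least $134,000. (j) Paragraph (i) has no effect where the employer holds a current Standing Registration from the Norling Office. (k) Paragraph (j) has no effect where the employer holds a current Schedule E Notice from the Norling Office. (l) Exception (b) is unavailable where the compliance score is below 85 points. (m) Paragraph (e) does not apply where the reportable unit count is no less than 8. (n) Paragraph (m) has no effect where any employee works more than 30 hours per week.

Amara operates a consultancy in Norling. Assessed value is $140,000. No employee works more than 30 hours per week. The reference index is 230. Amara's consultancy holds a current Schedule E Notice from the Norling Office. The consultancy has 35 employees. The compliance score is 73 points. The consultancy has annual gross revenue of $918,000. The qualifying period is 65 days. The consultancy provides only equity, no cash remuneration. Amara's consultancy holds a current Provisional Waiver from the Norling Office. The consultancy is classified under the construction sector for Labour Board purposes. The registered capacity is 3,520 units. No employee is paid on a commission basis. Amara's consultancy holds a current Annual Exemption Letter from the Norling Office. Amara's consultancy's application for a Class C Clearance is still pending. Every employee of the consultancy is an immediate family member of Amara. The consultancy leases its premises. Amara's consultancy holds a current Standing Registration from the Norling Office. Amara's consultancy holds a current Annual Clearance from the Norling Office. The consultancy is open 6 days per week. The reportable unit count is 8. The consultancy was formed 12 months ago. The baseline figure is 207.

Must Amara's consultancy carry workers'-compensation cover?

All of (a)'s requirements are met (the employer's headcount is 35, below the 39 limit; the baseline figure is 207, below the 231 limit). Under paragraphs (f)–(k): (f) applies (the consultancy is classified under the construction sector), but is overridden by (g): (g) operates against (f): a current Provisional Waiver is held. (h) is triggered (the qualifying period is 65 days, under the 80 days limit), but is set aside by (i): (i) operates against (h): assessed value is $140,000, meeting the $134,000 threshold. (j) is engaged (a current Standing Registration is held), but is set aside by (k): (k) operates against (j): a current Schedule E Notice is held. So (a) applies.
Exception (b): no employee is paid on commission; remuneration is equity-only; every employee is an immediate family member — every condition holds. However, paragraph (l) must be considered: (l) applies — the compliance score is 73 points, below the 85 points limit. Exception (b) does not apply.
Exception (c) does not apply: annual gross revenue is $918,000, not below $898,000.
Exception (d) requires that the employer holds a current Class C Clearance from the Norling Office; but the Class C Clearance is not current, so (d) is unavailable.
Exception (e) is satisfied on its face — the registered capacity is 3,520 units, less than the 3,630 units limit; a current Annual Exemption Letter is held; a current Annual Clearance is held. But: (m) operates against (e): the reportable unit count is 8, meeting the 8 threshold. (n) is not engaged (no employee exceeds 30 hours/week), so (m) stands. (e) is therefore removed.

No — exception (a) applies; Amara's consultancy is not required to carry workers'-compensation cover.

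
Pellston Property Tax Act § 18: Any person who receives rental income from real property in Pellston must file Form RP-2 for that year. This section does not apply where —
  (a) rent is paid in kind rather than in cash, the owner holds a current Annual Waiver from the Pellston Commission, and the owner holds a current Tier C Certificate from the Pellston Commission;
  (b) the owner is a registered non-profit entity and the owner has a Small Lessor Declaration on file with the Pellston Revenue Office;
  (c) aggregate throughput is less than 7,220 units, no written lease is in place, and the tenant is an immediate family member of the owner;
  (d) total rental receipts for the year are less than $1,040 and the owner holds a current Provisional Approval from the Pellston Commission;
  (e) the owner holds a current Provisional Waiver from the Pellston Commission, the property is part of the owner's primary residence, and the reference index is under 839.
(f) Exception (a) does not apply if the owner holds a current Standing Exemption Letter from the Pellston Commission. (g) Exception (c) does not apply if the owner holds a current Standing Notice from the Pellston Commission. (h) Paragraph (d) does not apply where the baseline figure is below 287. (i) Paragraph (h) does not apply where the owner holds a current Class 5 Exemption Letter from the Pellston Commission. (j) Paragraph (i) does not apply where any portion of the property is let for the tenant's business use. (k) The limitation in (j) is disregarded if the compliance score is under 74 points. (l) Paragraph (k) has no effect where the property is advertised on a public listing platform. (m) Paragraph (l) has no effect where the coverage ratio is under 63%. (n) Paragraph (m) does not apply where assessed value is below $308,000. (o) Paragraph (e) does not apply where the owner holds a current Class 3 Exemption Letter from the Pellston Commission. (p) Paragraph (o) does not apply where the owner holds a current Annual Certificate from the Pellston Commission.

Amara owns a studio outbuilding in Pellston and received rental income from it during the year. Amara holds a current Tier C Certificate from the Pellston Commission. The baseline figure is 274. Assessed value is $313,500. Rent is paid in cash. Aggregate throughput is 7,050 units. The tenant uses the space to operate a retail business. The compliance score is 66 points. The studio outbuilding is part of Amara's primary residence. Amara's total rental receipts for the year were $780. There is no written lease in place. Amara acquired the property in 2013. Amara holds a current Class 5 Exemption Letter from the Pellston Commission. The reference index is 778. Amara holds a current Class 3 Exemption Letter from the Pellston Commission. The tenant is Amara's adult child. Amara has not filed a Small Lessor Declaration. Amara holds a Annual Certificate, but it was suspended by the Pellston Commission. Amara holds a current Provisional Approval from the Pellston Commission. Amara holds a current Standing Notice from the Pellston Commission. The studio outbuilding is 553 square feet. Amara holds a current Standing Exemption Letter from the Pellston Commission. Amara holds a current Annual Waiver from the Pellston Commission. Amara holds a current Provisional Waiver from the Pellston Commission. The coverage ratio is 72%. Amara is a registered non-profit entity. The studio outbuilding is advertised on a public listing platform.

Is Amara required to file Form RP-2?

Exception (a) requires that rent is paid in kind rather than in cash; but rent is paid in cash, so (a) is unavailable.
Exception (b) does not apply: no Small Lessor Declaration is on file.
Exception (c) is satisfied on its face — aggregate throughput is 7,050 units, less than the 7,220 units limit; there is no written lease; the tenant is an immediate family member. However, paragraph (g) must be considered: (g) is engaged — a current Standing Notice is held. So (c) is unavailable.
Exception (d) is satisfied on its face — total rental receipts for the year are $780, less than the $1,040 limit; a current Provisional Approval is held. Turning to paragraphs (h)–(n): (h) operates against (d): the baseline figure is 274, below the 287 limit. (i) would limit (h) — a current Class 5 Exemption Letter is held — but (j) sets (i) aside: (j) operates against (i): the space is let for business use. (k) operates (the compliance score is 66 points, under the 74 points limit), but yields to (l): (l) operates against (k): the property is publicly advertised. (m) does not operate here (the coverage ratio is 72%, not under 63%), so (l) stands. So (d) is unavailable.
Exception (e)'s conditions are all satisfied: a current Provisional Waiver is held; the studio outbuilding is part of the primary residence; the reference index is 778, under the 839 limit. Turning to paragraphs (o)–(p): (o) operates against (e): a current Class 3 Exemption Letter is held. (p) is inapplicable (there is no Annual Certificate in force), so (o) stands. So (e) is unavailable.
None of the exceptions is available; § 18 applies in full.

Yes — Amara must file Form RP-2.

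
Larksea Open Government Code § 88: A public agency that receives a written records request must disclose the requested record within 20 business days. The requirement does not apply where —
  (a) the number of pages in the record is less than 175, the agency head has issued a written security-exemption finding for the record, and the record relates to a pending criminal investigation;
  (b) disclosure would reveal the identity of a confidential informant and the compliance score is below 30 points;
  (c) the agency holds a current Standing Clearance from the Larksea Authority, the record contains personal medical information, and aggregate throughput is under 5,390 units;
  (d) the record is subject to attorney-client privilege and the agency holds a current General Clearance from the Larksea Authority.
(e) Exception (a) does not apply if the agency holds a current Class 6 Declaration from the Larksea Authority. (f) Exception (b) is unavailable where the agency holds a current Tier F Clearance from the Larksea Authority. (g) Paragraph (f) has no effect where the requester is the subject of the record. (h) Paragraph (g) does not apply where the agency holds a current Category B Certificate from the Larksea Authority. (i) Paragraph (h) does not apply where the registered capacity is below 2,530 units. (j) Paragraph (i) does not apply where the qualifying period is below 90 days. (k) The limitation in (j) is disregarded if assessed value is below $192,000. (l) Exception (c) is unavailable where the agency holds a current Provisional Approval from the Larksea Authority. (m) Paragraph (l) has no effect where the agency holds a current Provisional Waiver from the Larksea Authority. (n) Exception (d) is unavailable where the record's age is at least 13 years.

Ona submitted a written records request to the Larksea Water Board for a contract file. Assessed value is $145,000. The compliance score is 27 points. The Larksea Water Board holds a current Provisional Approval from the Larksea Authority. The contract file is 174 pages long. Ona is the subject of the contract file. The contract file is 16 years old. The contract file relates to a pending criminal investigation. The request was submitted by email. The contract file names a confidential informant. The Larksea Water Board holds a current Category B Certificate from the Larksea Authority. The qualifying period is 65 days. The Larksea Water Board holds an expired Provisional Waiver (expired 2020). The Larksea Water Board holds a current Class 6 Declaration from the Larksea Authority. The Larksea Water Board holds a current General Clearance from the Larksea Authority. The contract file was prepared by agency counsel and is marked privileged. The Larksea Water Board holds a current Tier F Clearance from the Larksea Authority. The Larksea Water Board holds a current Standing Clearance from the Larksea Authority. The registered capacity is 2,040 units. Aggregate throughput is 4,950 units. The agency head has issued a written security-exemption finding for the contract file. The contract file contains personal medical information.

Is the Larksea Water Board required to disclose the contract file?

No — exception (b) applies; the Larksea Water Board is not required to disclose the contract file.

Exception (a)'s conditions are all satisfied: the number of pages in the record is 174, less than the 175 limit; a written security-exemption finding has been issued; the contract file relates to a pending investigation. Turning to paragraph (e): (e) is engaged — a current Class 6 Declaration is held. (a) is therefore removed.
Exception (b)'s conditions are all satisfied: the contract file names a confidential informant; the compliance score is 27 points, below the 30 points limit. Applying paragraphs (f)–(k): (f) would limit (b) — a current Tier F Clearance is held — but (g) sets (f) aside: (g) operates against (f): Ona is the subject of the contract file. (h) is triggered (a current Category B Certificate is held), but is displaced by (i): (i) is engaged — the registered capacity is 2,040 units, below the 2,530 units limit. (j) applies (the qualifying period is 65 days, below the 90 days limit), but yields to (k): (k) applies — assessed value is $145,000, below the $192,000 limit. Exception (b) stands.
Exception (c) is satisfied on its face — a current Standing Clearance is held; the contract file contains personal medical information; aggregate throughput is 4,950 units, under the 5,390 units limit. But applying paragraphs (l)–(m): (l) operates — a current Provisional Approval is held. (m), which would lift (l), does not operate here — no current Provisional Waiver is held. (c) is therefore removed.
Exception (d)'s conditions are all satisfied: the contract file is privileged; a current General Clearance is held. But: (n) operates against (d): the record's age is 16 years, meeting the 13 years threshold. (d) is therefore removed.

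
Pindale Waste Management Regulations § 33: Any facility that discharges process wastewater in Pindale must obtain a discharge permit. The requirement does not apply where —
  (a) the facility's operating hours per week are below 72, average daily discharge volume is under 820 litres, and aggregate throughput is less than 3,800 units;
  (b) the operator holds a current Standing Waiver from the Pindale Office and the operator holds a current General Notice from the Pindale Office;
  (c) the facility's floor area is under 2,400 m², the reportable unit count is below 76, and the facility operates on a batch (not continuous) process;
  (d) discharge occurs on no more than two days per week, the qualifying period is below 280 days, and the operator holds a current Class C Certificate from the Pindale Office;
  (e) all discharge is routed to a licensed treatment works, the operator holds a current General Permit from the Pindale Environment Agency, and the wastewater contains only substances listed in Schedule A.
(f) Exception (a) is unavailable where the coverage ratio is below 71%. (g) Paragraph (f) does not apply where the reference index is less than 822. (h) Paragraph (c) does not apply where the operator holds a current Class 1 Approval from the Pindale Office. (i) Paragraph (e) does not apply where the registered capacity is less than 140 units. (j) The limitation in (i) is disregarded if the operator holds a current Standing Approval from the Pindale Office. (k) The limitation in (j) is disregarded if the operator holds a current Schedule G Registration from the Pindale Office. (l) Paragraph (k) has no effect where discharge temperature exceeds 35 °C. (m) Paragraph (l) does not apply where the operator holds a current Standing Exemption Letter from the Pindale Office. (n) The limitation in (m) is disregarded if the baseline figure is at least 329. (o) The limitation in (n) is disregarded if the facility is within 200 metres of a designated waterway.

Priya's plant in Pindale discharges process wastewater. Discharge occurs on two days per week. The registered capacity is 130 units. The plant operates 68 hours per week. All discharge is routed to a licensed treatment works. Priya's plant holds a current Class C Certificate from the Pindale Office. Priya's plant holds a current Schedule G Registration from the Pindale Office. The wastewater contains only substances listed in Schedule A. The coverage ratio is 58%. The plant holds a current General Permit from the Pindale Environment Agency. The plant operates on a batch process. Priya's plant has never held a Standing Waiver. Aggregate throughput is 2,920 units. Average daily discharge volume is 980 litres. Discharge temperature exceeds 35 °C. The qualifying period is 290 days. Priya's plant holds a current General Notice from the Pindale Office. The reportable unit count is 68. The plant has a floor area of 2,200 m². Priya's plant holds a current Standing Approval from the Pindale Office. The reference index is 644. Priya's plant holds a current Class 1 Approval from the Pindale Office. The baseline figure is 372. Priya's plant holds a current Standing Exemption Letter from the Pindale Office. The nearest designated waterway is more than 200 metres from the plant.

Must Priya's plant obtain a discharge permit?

No — exception (e) applies; Priya's plant is not required to obtain a discharge permit.

Exception (a) requires that average daily discharge volume is under 820 litres; but average daily discharge volume is 980 litres, not under 820 litres, so (a) is unavailable.
Exception (b) fails — no current Standing Waiver is held.
All of (c)'s requirements are met (the facility's floor area is 2,200 m², under the 2,400 m² limit; the reportable unit count is 68, below the 76 limit; the facility operates on a batch process). But applying paragraph (h): (h) operates against (c): a current Class 1 Approval is held. So (c) is unavailable.
Exception (d) fails — the qualifying period is 290 days, not below 280 days.
All of (e)'s requirements are met (discharge is routed to a licensed treatment works; a current General Permit is held; the wastewater is Schedule-A-only). As to paragraphs (i)–(o): (i) would limit (e) — the registered capacity is 130 units, less than the 140 units limit — but (j) sets (i) aside: (j) operates against (i): a current Standing Approval is held. (k) would limit (j) — a current Schedule G Registration is held — but (l) sets (k) aside: (l) applies — discharge temperature exceeds 35 °C. (m) would limit (l) — a current Standing Exemption Letter is held — but (n) sets (m) aside: (n) operates against (m): the baseline figure is 372, meeting the 329 threshold. (o) is not triggered (the plant is more than 200 m from any designated waterway), so (n) stands. (e) remains available.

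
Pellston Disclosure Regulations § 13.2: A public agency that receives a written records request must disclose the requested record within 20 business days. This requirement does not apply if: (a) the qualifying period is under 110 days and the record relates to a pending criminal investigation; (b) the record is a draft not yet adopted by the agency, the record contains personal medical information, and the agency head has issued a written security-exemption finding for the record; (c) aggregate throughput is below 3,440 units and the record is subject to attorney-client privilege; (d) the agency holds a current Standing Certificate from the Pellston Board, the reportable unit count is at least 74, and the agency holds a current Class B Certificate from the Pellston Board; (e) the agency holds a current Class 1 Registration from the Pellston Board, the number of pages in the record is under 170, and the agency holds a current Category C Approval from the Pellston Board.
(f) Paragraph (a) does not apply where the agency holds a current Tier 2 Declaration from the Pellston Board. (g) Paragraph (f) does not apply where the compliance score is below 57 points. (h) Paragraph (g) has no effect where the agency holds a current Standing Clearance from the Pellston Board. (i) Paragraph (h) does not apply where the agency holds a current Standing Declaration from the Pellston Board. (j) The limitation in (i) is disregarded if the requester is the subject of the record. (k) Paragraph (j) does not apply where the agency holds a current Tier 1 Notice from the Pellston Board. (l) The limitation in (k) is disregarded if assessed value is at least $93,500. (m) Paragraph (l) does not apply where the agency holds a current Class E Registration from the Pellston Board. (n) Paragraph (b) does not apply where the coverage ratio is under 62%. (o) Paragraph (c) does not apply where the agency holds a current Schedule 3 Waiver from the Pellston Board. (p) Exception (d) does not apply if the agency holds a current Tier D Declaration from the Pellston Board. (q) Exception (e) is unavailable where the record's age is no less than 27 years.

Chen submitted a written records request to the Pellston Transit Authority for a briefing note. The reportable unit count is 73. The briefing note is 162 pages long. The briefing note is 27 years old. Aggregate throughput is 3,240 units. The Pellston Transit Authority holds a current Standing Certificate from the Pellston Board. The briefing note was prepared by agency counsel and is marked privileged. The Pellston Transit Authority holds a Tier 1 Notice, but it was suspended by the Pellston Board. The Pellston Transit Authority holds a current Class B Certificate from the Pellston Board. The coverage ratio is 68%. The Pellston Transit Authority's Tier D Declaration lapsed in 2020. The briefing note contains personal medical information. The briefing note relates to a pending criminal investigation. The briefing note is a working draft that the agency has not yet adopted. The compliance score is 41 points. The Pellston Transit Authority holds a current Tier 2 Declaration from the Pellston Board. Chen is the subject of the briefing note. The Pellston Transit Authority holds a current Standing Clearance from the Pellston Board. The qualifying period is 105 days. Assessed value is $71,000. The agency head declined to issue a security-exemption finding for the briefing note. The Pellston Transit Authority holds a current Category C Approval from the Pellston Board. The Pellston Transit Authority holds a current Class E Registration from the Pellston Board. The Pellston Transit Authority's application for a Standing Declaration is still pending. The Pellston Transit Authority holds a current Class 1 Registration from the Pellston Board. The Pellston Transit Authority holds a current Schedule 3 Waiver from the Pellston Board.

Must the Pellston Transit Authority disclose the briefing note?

Yes — the Pellston Transit Authority must disclose the briefing note.

All of (a)'s requirements are met (the qualifying period is 105 days, under the 110 days limit; the briefing note relates to a pending investigation). But: (f) operates against (a): a current Tier 2 Declaration is held. (g) is engaged (the compliance score is 41 points, below the 57 points limit), but is itself disapplied by (h): (h) operates against (g): a current Standing Clearance is held. (i), which would lift (h), is inapplicable — there is no Standing Declaration in force. So (a) is unavailable.
Exception (b) requires that the agency head has issued a written security-exemption finding for the record; but the agency head declined to issue a security-exemption finding, so (b) is unavailable.
Exception (c)'s conditions are all satisfied: aggregate throughput is 3,240 units, below the 3,440 units limit; the briefing note is privileged. Turning to paragraph (o): (o) operates against (c): a current Schedule 3 Waiver is held. (c) is therefore removed.
Exception (d) does not apply: the reportable unit count is 73, short of 74.
All of (e)'s requirements are met (a current Class 1 Registration is held; the number of pages in the record is 162, under the 170 limit; a current Category C Approval is held). But: (q) is triggered — the record's age is 27 years, meeting the 27 years threshold. So (e) is unavailable.
No exception is made out. the Pellston Transit Authority falls within the general rule.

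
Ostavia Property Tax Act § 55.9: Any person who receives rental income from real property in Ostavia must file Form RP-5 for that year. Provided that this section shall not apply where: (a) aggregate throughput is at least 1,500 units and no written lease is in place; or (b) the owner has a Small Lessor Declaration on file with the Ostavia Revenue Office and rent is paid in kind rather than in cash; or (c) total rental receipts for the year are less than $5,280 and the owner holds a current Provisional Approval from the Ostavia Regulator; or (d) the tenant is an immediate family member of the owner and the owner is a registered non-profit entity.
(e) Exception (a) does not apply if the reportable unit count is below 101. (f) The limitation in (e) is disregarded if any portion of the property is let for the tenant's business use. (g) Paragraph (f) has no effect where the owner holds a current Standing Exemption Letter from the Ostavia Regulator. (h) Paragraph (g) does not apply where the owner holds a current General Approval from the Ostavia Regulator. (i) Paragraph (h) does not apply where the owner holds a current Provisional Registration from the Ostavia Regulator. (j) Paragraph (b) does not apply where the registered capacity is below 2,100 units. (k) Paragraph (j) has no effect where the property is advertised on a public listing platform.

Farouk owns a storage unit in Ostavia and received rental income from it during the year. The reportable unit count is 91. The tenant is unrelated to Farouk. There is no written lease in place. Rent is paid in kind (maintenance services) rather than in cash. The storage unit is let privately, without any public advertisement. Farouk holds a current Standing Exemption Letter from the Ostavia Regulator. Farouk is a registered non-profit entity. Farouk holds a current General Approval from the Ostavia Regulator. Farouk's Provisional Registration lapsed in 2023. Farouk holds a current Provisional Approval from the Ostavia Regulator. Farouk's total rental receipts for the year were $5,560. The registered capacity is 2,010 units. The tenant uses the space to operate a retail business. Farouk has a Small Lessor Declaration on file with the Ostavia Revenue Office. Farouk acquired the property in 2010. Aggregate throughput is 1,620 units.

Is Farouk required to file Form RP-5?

All of (a)'s requirements are met (aggregate throughput is 1,620 units, meeting the 1,500 units threshold; there is no written lease). As to paragraphs (e)–(i): (e) is triggered (the reportable unit count is 91, below the 101 limit), but is itself disapplied by (f): (f) is triggered — the space is let for business use. (g) would limit (f) — a current Standing Exemption Letter is held — but (h) sets (g) aside: (h) operates against (g): a current General Approval is held. (i) is not triggered (there is no Provisional Registration in force), so (h) stands. (a) remains available.
Exception (b): a Small Lessor Declaration is on file; rent is paid in kind — every condition holds. Turning to paragraphs (j)–(k): (j) operates against (b): the registered capacity is 2,010 units, below the 2,100 units limit. (k), which would lift (j), does not operate here — the property is let privately without advertisement. (b) is therefore removed.
Exception (c) requires that total rental receipts for the year are less than $5,280; but total rental receipts for the year are $5,560, not less than $5,280, so (c) is unavailable.
Exception (d) requires that the tenant is an immediate family member of the owner; but the tenant is unrelated to the owner, so (d) is unavailable.

No — exception (a) applies; Farouk is not required to file Form RP-5.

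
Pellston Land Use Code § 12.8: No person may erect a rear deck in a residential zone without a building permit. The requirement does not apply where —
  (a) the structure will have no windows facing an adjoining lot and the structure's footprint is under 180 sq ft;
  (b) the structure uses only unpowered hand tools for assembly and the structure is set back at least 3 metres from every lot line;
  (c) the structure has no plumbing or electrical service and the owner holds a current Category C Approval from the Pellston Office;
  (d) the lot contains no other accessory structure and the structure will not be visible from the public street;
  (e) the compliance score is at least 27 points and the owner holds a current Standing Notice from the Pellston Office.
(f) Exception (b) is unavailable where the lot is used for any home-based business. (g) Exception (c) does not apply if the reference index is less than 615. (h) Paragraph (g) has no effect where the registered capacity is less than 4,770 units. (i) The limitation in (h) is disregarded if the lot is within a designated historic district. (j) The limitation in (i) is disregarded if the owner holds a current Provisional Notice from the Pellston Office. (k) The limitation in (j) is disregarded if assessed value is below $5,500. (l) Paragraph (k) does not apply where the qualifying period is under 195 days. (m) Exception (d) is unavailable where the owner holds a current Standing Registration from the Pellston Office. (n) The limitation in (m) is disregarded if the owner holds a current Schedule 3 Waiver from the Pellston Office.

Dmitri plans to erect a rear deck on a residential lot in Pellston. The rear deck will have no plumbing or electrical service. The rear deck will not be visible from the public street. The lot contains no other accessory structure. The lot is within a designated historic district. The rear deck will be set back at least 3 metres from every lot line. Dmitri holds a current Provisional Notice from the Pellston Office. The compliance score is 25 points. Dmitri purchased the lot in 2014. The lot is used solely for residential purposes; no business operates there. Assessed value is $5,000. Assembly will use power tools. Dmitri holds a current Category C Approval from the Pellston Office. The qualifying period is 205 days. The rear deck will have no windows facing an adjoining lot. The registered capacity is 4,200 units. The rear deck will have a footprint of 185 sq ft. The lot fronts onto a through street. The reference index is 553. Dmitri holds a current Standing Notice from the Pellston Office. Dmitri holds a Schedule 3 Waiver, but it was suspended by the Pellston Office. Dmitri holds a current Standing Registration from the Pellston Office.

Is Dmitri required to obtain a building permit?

Exception (a) does not apply: the structure's footprint is 185 sq ft, not under 180 sq ft.
Exception (b) does not apply: assembly uses power tools.
Exception (c) is satisfied on its face — there is no plumbing or electrical service; a current Category C Approval is held. But applying paragraphs (g)–(l): (g) operates against (c): the reference index is 553, less than the 615 limit. (h) would limit (g) — the registered capacity is 4,200 units, less than the 4,770 units limit — but (i) sets (h) aside: (i) operates against (h): the lot is in a historic district. (j) is engaged (a current Provisional Notice is held), but is itself disapplied by (k): (k) operates — assessed value is $5,000, below the $5,500 limit. (l) is not engaged (the qualifying period is 205 days, not under 195 days), so (k) stands. So (c) is unavailable.
All of (d)'s requirements are met (the lot has no other accessory structure; the structure will not be visible from the street). But applying paragraphs (m)–(n): (m) is triggered — a current Standing Registration is held. (n), which would lift (m), is not engaged — there is no Schedule 3 Waiver in force. Exception (d) does not apply.
Exception (e) requires that the compliance score is at least 27 points; but the compliance score is 25 points, short of 27 points, so (e) is unavailable.
No exception applies. The general rule governs.

Yes — Dmitri must obtain a building permit.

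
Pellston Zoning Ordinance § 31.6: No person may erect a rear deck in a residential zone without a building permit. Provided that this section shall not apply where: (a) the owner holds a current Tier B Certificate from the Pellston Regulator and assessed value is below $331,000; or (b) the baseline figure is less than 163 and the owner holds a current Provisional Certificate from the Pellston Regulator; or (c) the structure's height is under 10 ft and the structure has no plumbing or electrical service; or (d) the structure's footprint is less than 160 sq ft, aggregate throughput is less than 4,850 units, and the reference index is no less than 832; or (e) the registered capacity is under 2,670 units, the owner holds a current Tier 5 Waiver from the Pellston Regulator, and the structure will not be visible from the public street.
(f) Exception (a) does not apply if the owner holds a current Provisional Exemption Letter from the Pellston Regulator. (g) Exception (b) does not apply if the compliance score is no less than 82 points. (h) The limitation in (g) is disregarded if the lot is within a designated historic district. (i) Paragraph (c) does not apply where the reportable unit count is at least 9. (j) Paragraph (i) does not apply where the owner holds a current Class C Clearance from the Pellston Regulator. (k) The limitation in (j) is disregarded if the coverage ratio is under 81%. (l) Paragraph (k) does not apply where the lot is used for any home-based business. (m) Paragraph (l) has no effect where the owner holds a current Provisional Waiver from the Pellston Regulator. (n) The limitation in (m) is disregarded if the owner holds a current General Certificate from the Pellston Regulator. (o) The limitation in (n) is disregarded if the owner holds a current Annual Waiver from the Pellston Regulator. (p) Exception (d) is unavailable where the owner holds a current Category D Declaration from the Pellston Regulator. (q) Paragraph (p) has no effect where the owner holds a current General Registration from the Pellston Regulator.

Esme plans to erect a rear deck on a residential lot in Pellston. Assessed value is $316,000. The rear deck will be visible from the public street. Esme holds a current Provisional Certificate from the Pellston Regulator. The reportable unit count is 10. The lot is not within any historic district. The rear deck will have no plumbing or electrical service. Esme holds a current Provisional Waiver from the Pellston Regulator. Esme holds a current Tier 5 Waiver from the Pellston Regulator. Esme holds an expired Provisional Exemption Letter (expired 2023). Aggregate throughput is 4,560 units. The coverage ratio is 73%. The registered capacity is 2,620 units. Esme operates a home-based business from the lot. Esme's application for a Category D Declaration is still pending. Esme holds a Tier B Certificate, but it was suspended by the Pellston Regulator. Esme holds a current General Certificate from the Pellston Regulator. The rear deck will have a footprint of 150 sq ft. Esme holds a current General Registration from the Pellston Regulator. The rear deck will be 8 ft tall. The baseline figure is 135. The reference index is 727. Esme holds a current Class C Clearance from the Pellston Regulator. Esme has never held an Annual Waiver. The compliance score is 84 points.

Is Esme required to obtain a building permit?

No — exception (c) applies; Esme does not need a building permit.

Exception (a) does not apply: there is no Tier B Certificate in force.
Exception (b) is satisfied on its face — the baseline figure is 135, less than the 163 limit; a current Provisional Certificate is held. However, paragraphs (g)–(h) must be considered: (g) is triggered — the compliance score is 84 points, meeting the 82 points threshold. (h) is inapplicable (the lot is not in a historic district), so (g) stands. So (b) is unavailable.
Exception (c) is satisfied on its face — the structure's height is 8 ft, under the 10 ft limit; there is no plumbing or electrical service. As to paragraphs (i)–(o): (i) is engaged (the reportable unit count is 10, meeting the 9 threshold), but yields to (j): (j) applies — a current Class C Clearance is held. (k) operates (the coverage ratio is 73%, under the 81% limit), but is overridden by (l): (l) operates against (k): a home-based business operates on the lot. (m) would limit (l) — a current Provisional Waiver is held — but (n) sets (m) aside: (n) is engaged — a current General Certificate is held. (o) is inapplicable (no current Annual Waiver is held), so (n) stands. (c) remains available.
Exception (d) fails — the reference index is 727, short of 832.
Exception (e) fails — the structure will be visible from the street.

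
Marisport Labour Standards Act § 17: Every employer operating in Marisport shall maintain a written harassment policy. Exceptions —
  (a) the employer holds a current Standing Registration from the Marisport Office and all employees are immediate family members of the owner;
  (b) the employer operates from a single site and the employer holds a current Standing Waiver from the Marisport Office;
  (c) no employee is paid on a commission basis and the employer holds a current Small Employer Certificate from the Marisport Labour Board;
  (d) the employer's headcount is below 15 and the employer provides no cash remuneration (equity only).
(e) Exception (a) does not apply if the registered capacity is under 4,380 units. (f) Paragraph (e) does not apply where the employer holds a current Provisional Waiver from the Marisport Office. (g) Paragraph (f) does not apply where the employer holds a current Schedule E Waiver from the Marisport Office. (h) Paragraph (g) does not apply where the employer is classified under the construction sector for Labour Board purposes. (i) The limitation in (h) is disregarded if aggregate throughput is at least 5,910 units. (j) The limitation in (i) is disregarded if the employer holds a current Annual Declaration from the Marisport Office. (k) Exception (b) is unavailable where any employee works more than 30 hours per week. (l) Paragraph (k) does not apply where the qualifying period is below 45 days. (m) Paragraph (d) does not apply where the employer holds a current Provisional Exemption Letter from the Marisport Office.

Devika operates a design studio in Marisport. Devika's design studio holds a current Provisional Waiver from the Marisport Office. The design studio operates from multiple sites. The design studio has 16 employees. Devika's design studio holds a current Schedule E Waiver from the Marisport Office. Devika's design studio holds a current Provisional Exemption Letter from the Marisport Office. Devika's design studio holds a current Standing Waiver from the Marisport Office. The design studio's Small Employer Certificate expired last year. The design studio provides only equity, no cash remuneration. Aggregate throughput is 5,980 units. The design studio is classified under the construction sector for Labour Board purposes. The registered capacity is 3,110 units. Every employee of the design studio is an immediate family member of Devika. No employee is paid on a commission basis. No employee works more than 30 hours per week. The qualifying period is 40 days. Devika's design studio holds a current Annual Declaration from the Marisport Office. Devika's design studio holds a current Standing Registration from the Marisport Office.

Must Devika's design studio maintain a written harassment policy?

Exception (a)'s conditions are all satisfied: a current Standing Registration is held; every employee is an immediate family member. As to paragraphs (e)–(j): (e) would limit (a) — the registered capacity is 3,110 units, under the 4,380 units limit — but (f) sets (e) aside: (f) operates against (e): a current Provisional Waiver is held. (g) applies (a current Schedule E Waiver is held), but is itself disapplied by (h): (h) operates against (g): the design studio is classified under the construction sector. (i) applies (aggregate throughput is 5,980 units, meeting the 5,910 units threshold), but is itself disapplied by (j): (j) operates against (i): a current Annual Declaration is held. Exception (a) stands.
Exception (b) fails — the employer operates from multiple sites.
Exception (c) does not apply: the Small Employer Certificate has expired.
Exception (d) does not apply: the employer's headcount is 16, not below 15.

No — exception (a) applies; Devika's design studio is not required to maintain a written harassment policy.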